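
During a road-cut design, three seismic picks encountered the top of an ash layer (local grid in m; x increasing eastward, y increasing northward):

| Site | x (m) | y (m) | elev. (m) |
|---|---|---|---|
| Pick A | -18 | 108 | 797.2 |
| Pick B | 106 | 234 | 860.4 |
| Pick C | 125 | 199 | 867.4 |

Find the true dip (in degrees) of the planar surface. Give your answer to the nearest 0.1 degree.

Two edge vectors: Pick A→Pick B = (124, 126, 63.2), Pick A→Pick C = (143, 91, 70.2).
Normal n = (Pick A→Pick B) × (Pick A→Pick C) = (3094, 332.8, -6734).
So ∂z/∂x = −n_x/n_z = 0.45946 and ∂z/∂y = −n_y/n_z = 0.04942.
Gradient magnitude |∇z| = √(a² + b²) = √(0.21110 + 0.00244) = 0.46211.
True dip = arctan(0.46211) = 24.8°, dipping toward W (azimuth ≈ 264°).

24.8°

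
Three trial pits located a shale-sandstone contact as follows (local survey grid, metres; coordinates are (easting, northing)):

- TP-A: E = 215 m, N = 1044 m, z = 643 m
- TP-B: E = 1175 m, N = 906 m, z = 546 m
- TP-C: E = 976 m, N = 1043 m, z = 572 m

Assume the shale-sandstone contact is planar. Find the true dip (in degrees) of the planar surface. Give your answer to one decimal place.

Two edge vectors: TP-A→TP-B = (960, -138, -97), TP-A→TP-C = (761, -1, -71).
Normal n = (TP-A→TP-B) × (TP-A→TP-C) = (9701, -5657, 104058).
So ∂z/∂E = −n_x/n_z = −0.09323 and ∂z/∂N = −n_y/n_z = 0.05436.
Gradient magnitude |∇z| = √(a² + b²) = √(0.00869 + 0.00296) = 0.10792.
True dip = arctan(0.10792) = 6.2°, dipping toward ESE (azimuth ≈ 120°).

6.2°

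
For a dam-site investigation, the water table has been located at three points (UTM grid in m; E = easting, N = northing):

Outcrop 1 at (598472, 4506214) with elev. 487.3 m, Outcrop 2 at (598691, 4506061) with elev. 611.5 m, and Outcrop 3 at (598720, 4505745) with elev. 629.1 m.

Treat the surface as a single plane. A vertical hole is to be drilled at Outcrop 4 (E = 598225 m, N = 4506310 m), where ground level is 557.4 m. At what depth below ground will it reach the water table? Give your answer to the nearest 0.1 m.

209.9 m

Let the plane be z = a·E + b·N + c.
Outcrop 2−Outcrop 1: 219a − 153b = 124.2;  Outcrop 3−Outcrop 1: 248a − 469b = 141.8.
Solving gives a = 0.564398536, b = −0.003900134.
Then c = 487.3 − a·598472 − b·4506214 = −319714.58.
At (598225, 4506310): z_contact = 337637.31 − 17575.21 − 319714.58 = 347.52 m.
Depth below ground = 557.4 − 347.52 = 209.9 m.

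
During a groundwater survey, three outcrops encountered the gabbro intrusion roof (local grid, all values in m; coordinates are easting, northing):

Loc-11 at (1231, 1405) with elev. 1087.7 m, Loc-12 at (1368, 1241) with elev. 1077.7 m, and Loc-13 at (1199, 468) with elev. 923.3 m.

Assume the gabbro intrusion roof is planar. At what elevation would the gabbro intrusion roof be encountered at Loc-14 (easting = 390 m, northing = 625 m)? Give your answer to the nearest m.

844 m

Two edge vectors: Loc-11→Loc-12 = (137, -164, -10), Loc-11→Loc-13 = (-32, -937, -164.4).
Normal n = (Loc-11→Loc-12) × (Loc-11→Loc-13) = (17591.6, 22842.8, -133617).
So ∂z/∂easting = −n_x/n_z = 0.13166 and ∂z/∂northing = −n_y/n_z = 0.17096.
Intercept c from Loc-11: 1087.7 − 162.07 − 240.19 = 685.44.
At (390, 625): z = 51.3 + 106.8 + 685.44 = 843.6 m.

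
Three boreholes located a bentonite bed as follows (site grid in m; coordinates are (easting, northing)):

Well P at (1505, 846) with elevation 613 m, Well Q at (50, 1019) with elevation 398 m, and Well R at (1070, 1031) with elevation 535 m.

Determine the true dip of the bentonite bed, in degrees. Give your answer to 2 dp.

9.66°

Let the plane be z = a·E + b·N + c.
Well Q−Well P: −1455a + 173b = −215;  Well R−Well P: −435a + 185b = −78.
Solving gives a = 0.13552, b = −0.10295.
Gradient magnitude |∇z| = √(a² + b²) = √(0.01837 + 0.01060) = 0.17020.
True dip = arctan(0.17020) = 9.66°, dipping toward NW (azimuth ≈ 307°).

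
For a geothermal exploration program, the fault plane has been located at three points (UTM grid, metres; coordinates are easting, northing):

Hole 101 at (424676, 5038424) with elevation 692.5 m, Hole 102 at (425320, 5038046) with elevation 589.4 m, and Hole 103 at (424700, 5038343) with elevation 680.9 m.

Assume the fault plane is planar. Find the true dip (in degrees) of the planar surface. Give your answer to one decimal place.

8.4°

Two edge vectors: Hole 101→Hole 102 = (644, -378, -103.1), Hole 101→Hole 103 = (24, -81, -11.6).
Normal n = (Hole 101→Hole 102) × (Hole 101→Hole 103) = (-3966.3, 4996, -43092).
So ∂z/∂easting = −n_x/n_z = −0.09204 and ∂z/∂northing = −n_y/n_z = 0.11594.
Gradient magnitude |∇z| = √(a² + b²) = √(0.00847 + 0.01344) = 0.14803.
True dip = arctan(0.14803) = 8.4°, dipping toward SE (azimuth ≈ 142°).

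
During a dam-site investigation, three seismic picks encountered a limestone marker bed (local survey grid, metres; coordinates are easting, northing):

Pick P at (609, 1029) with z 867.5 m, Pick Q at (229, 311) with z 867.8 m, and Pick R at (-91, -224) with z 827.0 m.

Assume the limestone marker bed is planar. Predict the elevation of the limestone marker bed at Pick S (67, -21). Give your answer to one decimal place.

883.2 m

Let the plane be z = a·easting + b·northing + c.
Pick Q−Pick P: −380a − 718b = 0.3;  Pick R−Pick P: −700a − 1253b = −40.5.
Solving gives a = 1.113186, b = −0.589569.
Then c = 867.5 − a·609 − b·1029 = 796.24.
At (67, -21): z = 74.6 + 12.4 + 796.24 = 883.2 m.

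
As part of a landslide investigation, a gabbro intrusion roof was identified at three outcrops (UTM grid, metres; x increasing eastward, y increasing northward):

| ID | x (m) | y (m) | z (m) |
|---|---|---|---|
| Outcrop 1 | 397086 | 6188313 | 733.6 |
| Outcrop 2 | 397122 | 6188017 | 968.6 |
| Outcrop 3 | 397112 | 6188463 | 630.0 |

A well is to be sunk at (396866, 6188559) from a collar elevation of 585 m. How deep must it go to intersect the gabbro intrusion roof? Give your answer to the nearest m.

113 m

Let the plane be z = a·x + b·y + c.
Outcrop 2−Outcrop 1: 36a − 296b = 235;  Outcrop 3−Outcrop 1: 26a + 150b = −103.6.
Solving gives a = 0.35006109, b = −0.75134392.
Then c = 733.6 − a·397086 − b·6188313 = 4511280.60.
At (396866, 6188559): z_contact = 138927.3 − 4649736.2 + 4511280.60 = 471.8 m.
Depth below ground = 585 − 471.8 = 113 m.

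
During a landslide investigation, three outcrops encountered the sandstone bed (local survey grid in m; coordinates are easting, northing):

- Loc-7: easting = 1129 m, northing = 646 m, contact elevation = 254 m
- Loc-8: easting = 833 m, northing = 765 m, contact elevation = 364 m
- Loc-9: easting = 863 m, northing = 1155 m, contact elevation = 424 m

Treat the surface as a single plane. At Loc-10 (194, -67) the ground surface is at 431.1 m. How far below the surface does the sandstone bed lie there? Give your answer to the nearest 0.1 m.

Two edge vectors: Loc-7→Loc-8 = (-296, 119, 110), Loc-7→Loc-9 = (-266, 509, 170).
Normal n = (Loc-7→Loc-8) × (Loc-7→Loc-9) = (-35760, 21060, -119010).
So ∂z/∂easting = −n_x/n_z = −0.300479 and ∂z/∂northing = −n_y/n_z = 0.176960.
Intercept c from Loc-7: 254 + 339.24 − 114.32 = 478.92.
At (194, -67): z_contact = −58.29 − 11.86 + 478.92 = 408.78 m.
Depth below ground = 431.1 − 408.78 = 22.3 m.

22.3 m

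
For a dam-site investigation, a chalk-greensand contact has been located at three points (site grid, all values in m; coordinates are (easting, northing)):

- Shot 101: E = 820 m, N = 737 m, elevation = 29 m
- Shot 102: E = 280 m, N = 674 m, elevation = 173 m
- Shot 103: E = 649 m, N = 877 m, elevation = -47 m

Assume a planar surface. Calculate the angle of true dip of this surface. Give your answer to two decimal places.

Let the plane be z = a·E + b·N + c.
Shot 102−Shot 101: −540a − 63b = 144;  Shot 103−Shot 101: −171a + 140b = −76.
Solving gives a = −0.17797, b = −0.76024.
Gradient magnitude |∇z| = √(a² + b²) = √(0.03167 + 0.57796) = 0.78079.
True dip = arctan(0.78079) = 37.98°, dipping toward NNE (azimuth ≈ 013°).

37.98°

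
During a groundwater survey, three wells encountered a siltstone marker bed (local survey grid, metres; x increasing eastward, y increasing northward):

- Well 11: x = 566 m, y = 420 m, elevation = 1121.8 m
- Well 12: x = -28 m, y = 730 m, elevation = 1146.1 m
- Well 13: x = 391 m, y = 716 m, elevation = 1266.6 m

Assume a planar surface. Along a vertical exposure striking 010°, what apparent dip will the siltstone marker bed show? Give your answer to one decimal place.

Two edge vectors: Well 11→Well 12 = (-594, 310, 24.3), Well 11→Well 13 = (-175, 296, 144.8).
Normal n = (Well 11→Well 12) × (Well 11→Well 13) = (37695.2, 81758.7, -121574).
So ∂z/∂x = −n_x/n_z = 0.31006 and ∂z/∂y = −n_y/n_z = 0.67250.
Unit vector along 010° is (sin 10°, cos 10°) = (0.1736, 0.9848).
Slope in that direction = a·(0.1736) + b·(0.9848) = 0.71613.
Apparent dip = arctan|0.71613| = 35.6° (true dip is 36.5°, so apparent ≤ true as expected).

35.6°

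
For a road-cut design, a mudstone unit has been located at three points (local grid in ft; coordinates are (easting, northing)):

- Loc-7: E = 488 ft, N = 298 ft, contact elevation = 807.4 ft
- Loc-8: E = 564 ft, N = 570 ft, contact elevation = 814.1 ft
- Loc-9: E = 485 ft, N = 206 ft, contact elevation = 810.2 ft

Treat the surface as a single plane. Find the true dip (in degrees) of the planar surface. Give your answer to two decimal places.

12.75°

Two edge vectors: Loc-7→Loc-8 = (76, 272, 6.7), Loc-7→Loc-9 = (-3, -92, 2.8).
Normal n = (Loc-7→Loc-8) × (Loc-7→Loc-9) = (1378, -232.9, -6176).
So ∂z/∂E = −n_x/n_z = 0.22312 and ∂z/∂N = −n_y/n_z = −0.03771.
Gradient magnitude |∇z| = √(a² + b²) = √(0.04978 + 0.00142) = 0.22629.
True dip = arctan(0.22629) = 12.75°, dipping toward W (azimuth ≈ 280°).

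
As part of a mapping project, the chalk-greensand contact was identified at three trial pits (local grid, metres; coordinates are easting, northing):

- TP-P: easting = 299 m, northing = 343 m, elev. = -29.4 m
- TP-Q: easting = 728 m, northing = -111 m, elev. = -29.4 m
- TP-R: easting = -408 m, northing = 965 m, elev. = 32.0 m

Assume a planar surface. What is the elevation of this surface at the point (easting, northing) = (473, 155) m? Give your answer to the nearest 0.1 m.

-27.5 m

Let the plane be z = a·easting + b·northing + c.
TP-Q−TP-P: 429a − 454b = 0;  TP-R−TP-P: −707a + 622b = 61.4.
Solving gives a = −0.51488, b = −0.48653.
Then c = -29.4 − a·299 − b·343 = 291.43.
At (473, 155): z = −243.5 − 75.4 + 291.43 = -27.5 m.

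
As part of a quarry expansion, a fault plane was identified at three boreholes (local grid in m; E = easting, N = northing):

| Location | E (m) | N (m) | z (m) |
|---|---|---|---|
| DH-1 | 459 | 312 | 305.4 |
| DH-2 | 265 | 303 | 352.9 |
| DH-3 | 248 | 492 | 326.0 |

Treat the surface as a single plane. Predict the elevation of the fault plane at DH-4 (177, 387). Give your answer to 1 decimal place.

Let the plane be z = a·E + b·N + c.
DH-2−DH-1: −194a − 9b = 47.5;  DH-3−DH-1: −211a + 180b = 20.6.
Solving gives a = −0.23725, b = −0.16367.
Then c = 305.4 − a·459 − b·312 = 465.36.
At (177, 387): z = −42.0 − 63.3 + 465.36 = 360.0 m.

360.0 m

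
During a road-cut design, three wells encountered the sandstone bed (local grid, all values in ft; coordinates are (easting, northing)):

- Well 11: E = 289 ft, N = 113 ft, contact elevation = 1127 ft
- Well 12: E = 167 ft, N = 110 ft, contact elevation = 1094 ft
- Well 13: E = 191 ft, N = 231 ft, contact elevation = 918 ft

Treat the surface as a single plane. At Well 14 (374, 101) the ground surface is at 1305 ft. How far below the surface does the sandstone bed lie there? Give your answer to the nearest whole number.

Let the plane be z = a·E + b·N + c.
Well 12−Well 11: −122a − 3b = −33;  Well 13−Well 11: −98a + 118b = −209.
Solving gives a = 0.30776, b = −1.51559.
Then c = 1127 − a·289 − b·113 = 1209.32.
At (374, 101): z_contact = 115.1 − 153.1 + 1209.32 = 1171.3 ft.
Depth below ground = 1305 − 1171.3 = 134 ft.

134 ft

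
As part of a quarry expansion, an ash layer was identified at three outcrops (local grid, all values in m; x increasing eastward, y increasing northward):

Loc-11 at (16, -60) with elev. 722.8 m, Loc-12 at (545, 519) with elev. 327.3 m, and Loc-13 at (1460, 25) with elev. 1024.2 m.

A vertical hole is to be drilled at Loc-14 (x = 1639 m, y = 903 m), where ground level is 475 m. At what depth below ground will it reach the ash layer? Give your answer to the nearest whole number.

214 m

Let the plane be z = a·x + b·y + c.
Loc-12−Loc-11: 529a + 579b = −395.5;  Loc-13−Loc-11: 1444a + 85b = 301.4.
Solving gives a = 0.26308, b = −0.92344.
Then c = 722.8 − a·16 − b·-60 = 663.18.
At (1639, 903): z_contact = 431.2 − 833.9 + 663.18 = 260.5 m.
Depth below ground = 475 − 260.5 = 214 m.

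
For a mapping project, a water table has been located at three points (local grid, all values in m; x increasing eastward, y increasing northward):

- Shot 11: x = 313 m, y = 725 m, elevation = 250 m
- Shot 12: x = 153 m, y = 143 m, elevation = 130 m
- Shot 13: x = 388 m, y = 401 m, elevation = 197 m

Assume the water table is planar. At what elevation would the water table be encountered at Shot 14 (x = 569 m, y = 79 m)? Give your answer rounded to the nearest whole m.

Let the plane be z = a·x + b·y + c.
Shot 12−Shot 11: −160a − 582b = −120;  Shot 13−Shot 11: 75a − 324b = −53.
Solving gives a = 0.08413, b = 0.18306.
Then c = 250 − a·313 − b·725 = 90.95.
At (569, 79): z = 47.9 + 14.5 + 90.95 = 153.3 m.

153 m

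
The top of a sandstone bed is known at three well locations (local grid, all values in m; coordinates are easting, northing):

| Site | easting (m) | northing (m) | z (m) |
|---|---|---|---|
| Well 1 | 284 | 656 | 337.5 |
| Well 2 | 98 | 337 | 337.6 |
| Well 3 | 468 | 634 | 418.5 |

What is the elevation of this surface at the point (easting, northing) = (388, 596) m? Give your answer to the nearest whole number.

Let the plane be z = a·easting + b·northing + c.
Well 2−Well 1: −186a − 319b = 0.1;  Well 3−Well 1: 184a − 22b = 81.
Solving gives a = 0.41149, b = −0.24024.
Then c = 337.5 − a·284 − b·656 = 378.24.
At (388, 596): z = 159.7 − 143.2 + 378.24 = 394.7 m.

395 m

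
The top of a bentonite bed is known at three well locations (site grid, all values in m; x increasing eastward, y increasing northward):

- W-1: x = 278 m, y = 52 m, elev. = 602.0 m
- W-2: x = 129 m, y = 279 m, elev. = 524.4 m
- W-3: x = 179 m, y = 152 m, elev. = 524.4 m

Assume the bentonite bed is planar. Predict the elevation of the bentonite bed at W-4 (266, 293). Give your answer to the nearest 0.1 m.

709.9 m

Two edge vectors: W-1→W-2 = (-149, 227, -77.6), W-1→W-3 = (-99, 100, -77.6).
Normal n = (W-1→W-2) × (W-1→W-3) = (-9855.2, -3880, 7573).
So ∂z/∂x = −n_x/n_z = 1.30136 and ∂z/∂y = −n_y/n_z = 0.51235.
Intercept c from W-1: 602 − 361.78 − 26.64 = 213.58.
At (266, 293): z = 346.2 + 150.1 + 213.58 = 709.9 m.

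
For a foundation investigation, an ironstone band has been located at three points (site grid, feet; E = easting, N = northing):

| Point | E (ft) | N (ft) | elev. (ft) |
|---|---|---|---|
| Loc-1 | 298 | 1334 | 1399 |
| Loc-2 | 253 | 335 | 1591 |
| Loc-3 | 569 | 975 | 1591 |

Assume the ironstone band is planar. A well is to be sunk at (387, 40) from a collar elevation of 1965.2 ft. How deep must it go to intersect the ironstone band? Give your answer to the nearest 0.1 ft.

254.4 ft

Two edge vectors: Loc-1→Loc-2 = (-45, -999, 192), Loc-1→Loc-3 = (271, -359, 192).
Normal n = (Loc-1→Loc-2) × (Loc-1→Loc-3) = (-122880, 60672, 286884).
So ∂z/∂E = −n_x/n_z = 0.428326 and ∂z/∂N = −n_y/n_z = −0.211486.
Intercept c from Loc-1: 1399 − 127.64 + 282.12 = 1553.48.
At (387, 40): z_contact = 165.76 − 8.46 + 1553.48 = 1710.78 ft.
Depth below ground = 1965.2 − 1710.78 = 254.4 ft.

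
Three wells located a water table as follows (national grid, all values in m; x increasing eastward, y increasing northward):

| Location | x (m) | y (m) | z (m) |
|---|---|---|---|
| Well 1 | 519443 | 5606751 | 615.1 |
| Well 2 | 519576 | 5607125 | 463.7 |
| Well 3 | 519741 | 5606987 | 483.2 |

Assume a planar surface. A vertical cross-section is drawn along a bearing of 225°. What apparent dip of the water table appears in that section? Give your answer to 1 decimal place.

Let the plane be z = a·x + b·y + c.
Well 2−Well 1: 133a + 374b = −151.4;  Well 3−Well 1: 298a + 236b = −131.9.
Solving gives a = −0.16987, b = −0.34441.
Unit vector along 225° is (sin 225°, cos 225°) = (-0.7071, -0.7071).
Slope in that direction = a·(-0.7071) + b·(-0.7071) = 0.36365.
Apparent dip = arctan|0.36365| = 20.0° (true dip is 21.0°, so apparent ≤ true as expected).

20.0°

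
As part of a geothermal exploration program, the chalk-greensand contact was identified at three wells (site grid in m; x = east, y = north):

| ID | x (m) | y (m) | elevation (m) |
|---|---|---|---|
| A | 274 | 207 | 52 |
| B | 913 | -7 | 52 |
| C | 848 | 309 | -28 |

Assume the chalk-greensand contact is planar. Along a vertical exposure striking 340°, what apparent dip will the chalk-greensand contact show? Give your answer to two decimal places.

Let the plane be z = a·x + b·y + c.
B−A: 639a − 214b = 0;  C−A: 574a + 102b = −80.
Solving gives a = −0.09106, b = −0.27189.
Unit vector along 340° is (sin 340°, cos 340°) = (-0.3420, 0.9397).
Slope in that direction = a·(-0.3420) + b·(0.9397) = −0.22435.
Apparent dip = arctan|0.22435| = 12.65° (true dip is 16.0°, so apparent ≤ true as expected).

12.65°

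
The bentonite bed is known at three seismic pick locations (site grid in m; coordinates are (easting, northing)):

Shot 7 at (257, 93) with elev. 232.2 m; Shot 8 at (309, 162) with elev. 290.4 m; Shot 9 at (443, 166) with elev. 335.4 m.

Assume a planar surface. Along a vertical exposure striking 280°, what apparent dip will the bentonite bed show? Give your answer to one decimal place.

11.8°

Let the plane be z = a·E + b·N + c.
Shot 8−Shot 7: 52a + 69b = 58.2;  Shot 9−Shot 7: 186a + 73b = 103.2.
Solving gives a = 0.31779, b = 0.60398.
Unit vector along 280° is (sin 280°, cos 280°) = (-0.9848, 0.1736).
Slope in that direction = a·(-0.9848) + b·(0.1736) = −0.20808.
Apparent dip = arctan|0.20808| = 11.8° (true dip is 34.3°, so apparent ≤ true as expected).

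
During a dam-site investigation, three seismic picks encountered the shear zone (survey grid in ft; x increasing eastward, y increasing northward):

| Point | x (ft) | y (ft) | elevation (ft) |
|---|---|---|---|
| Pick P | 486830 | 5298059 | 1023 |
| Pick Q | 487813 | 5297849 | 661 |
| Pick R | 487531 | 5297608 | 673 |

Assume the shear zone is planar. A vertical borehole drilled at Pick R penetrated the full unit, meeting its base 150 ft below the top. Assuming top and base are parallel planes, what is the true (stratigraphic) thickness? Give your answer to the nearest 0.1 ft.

137.8 ft

Two edge vectors: Pick P→Pick Q = (983, -210, -362), Pick P→Pick R = (701, -451, -350).
Normal n = (Pick P→Pick Q) × (Pick P→Pick R) = (-89762, 90288, -296123).
So ∂z/∂x = −n_x/n_z = −0.30312 and ∂z/∂y = −n_y/n_z = 0.30490.
|∇z| = √(a²+b²) = 0.42994, so dip δ = arctan(0.42994) = 23.26°.
True thickness = vertical thickness × cos δ = 150 × cos 23.26° = 137.8 ft.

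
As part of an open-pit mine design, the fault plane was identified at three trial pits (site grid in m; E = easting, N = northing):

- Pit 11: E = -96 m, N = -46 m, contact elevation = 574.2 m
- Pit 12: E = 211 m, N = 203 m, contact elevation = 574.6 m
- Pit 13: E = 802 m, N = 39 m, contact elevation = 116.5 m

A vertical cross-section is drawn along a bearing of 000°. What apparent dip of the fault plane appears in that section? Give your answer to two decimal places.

Two edge vectors: Pit 11→Pit 12 = (307, 249, 0.4), Pit 11→Pit 13 = (898, 85, -457.7).
Normal n = (Pit 11→Pit 12) × (Pit 11→Pit 13) = (-114001.3, 140873.1, -197507).
So ∂z/∂E = −n_x/n_z = −0.57720 and ∂z/∂N = −n_y/n_z = 0.71326.
Unit vector along 000° is (sin 0°, cos 0°) = (0.0000, 1.0000).
Slope in that direction = a·(0.0000) + b·(1.0000) = 0.71326.
Apparent dip = arctan|0.71326| = 35.50° (true dip is 42.5°, so apparent ≤ true as expected).

35.50°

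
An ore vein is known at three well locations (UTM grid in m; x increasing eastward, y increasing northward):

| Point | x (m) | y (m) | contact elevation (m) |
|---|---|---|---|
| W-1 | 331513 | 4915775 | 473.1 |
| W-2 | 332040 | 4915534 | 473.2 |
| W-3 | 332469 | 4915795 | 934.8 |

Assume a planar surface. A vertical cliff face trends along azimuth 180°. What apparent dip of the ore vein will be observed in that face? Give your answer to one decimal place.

Two edge vectors: W-1→W-2 = (527, -241, 0.1), W-1→W-3 = (956, 20, 461.7).
Normal n = (W-1→W-2) × (W-1→W-3) = (-111271.7, -243220.3, 240936).
So ∂z/∂x = −n_x/n_z = 0.46183 and ∂z/∂y = −n_y/n_z = 1.00948.
Unit vector along 180° is (sin 180°, cos 180°) = (0.0000, -1.0000).
Slope in that direction = a·(0.0000) + b·(-1.0000) = −1.00948.
Apparent dip = arctan|1.00948| = 45.3° (true dip is 48.0°, so apparent ≤ true as expected).

45.3°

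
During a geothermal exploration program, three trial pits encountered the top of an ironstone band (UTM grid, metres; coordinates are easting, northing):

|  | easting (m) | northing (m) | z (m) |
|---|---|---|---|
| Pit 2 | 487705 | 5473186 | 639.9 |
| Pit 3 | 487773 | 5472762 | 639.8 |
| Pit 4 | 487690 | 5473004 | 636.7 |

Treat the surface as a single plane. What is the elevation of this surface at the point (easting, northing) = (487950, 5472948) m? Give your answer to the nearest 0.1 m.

Let the plane be z = a·easting + b·northing + c.
Pit 3−Pit 2: 68a − 424b = −0.1;  Pit 4−Pit 2: −15a − 182b = −3.2.
Solving gives a = 0.071445346, b = 0.011694065.
Then c = 639.9 − a·487705 − b·5473186 = −98208.14.
At (487950, 5472948): z = 34861.8 + 64001.0 − 98208.14 = 654.6 m.

654.6 m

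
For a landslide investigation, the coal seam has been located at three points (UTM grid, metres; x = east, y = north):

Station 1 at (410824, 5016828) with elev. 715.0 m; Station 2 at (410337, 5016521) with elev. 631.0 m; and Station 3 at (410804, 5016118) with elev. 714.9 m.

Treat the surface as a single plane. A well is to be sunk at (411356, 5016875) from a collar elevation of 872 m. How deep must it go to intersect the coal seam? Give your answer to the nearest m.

64 m

Let the plane be z = a·x + b·y + c.
Station 2−Station 1: −487a − 307b = −84;  Station 3−Station 1: −20a − 710b = −0.1.
Solving gives a = 0.17551247, b = −0.00480317.
Then c = 715 − a·410824 − b·5016828 = −47293.07.
At (411356, 5016875): z_contact = 72198.1 − 24096.9 − 47293.07 = 808.1 m.
Depth below ground = 872 − 808.1 = 64 m.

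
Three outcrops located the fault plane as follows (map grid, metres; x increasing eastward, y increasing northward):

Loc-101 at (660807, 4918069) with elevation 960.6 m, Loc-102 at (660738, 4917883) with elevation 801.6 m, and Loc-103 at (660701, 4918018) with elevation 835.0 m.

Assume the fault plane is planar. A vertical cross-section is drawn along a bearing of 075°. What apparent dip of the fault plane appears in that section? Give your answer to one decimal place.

46.1°

Two edge vectors: Loc-101→Loc-102 = (-69, -186, -159), Loc-101→Loc-103 = (-106, -51, -125.6).
Normal n = (Loc-101→Loc-102) × (Loc-101→Loc-103) = (15252.6, 8187.6, -16197).
So ∂z/∂x = −n_x/n_z = 0.94169 and ∂z/∂y = −n_y/n_z = 0.50550.
Unit vector along 075° is (sin 75°, cos 75°) = (0.9659, 0.2588).
Slope in that direction = a·(0.9659) + b·(0.2588) = 1.04044.
Apparent dip = arctan|1.04044| = 46.1° (true dip is 46.9°, so apparent ≤ true as expected).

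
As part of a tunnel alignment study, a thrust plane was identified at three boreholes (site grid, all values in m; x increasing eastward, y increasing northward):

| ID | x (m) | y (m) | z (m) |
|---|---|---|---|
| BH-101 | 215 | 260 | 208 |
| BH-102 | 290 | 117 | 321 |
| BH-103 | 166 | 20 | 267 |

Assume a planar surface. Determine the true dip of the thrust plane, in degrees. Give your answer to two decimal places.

40.25°

Let the plane be z = a·x + b·y + c.
BH-102−BH-101: 75a − 143b = 113;  BH-103−BH-101: −49a − 240b = 59.
Solving gives a = 0.74711, b = −0.39837.
Gradient magnitude |∇z| = √(a² + b²) = √(0.55817 + 0.15870) = 0.84668.
True dip = arctan(0.84668) = 40.25°, dipping toward WNW (azimuth ≈ 298°).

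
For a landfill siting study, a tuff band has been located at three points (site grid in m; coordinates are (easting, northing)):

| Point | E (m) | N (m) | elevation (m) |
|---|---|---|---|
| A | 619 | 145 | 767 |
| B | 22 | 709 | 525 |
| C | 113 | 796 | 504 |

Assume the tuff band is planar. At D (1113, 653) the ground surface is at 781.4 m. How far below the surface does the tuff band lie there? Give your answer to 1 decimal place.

Two edge vectors: A→B = (-597, 564, -242), A→C = (-506, 651, -263).
Normal n = (A→B) × (A→C) = (9210, -34559, -103263).
So ∂z/∂E = −n_x/n_z = 0.089190 and ∂z/∂N = −n_y/n_z = −0.334670.
Intercept c from A: 767 − 55.21 + 48.53 = 760.32.
At (1113, 653): z_contact = 99.27 − 218.54 + 760.32 = 641.05 m.
Depth below ground = 781.4 − 641.05 = 140.4 m.

140.4 m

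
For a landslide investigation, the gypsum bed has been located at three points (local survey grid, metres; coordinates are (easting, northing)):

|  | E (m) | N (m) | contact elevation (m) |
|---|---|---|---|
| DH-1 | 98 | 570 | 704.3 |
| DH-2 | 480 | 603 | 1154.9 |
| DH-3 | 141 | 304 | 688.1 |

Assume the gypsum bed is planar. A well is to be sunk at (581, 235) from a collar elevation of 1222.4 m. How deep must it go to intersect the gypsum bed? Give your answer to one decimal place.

41.8 m

Let the plane be z = a·E + b·N + c.
DH-2−DH-1: 382a + 33b = 450.6;  DH-3−DH-1: 43a − 266b = −16.2.
Solving gives a = 1.15815, b = 0.24812.
Then c = 704.3 − a·98 − b·570 = 449.37.
At (581, 235): z_contact = 672.88 + 58.31 + 449.37 = 1180.56 m.
Depth below ground = 1222.4 − 1180.56 = 41.8 m.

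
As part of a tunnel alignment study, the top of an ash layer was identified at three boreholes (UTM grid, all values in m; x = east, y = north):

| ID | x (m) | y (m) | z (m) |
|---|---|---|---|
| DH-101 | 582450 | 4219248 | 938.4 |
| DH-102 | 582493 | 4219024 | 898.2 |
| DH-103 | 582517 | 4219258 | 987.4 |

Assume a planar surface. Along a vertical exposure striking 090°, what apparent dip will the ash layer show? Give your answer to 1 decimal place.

34.4°

Let the plane be z = a·x + b·y + c.
DH-102−DH-101: 43a − 224b = −40.2;  DH-103−DH-101: 67a + 10b = 49.
Solving gives a = 0.68493, b = 0.31095.
Unit vector along 090° is (sin 90°, cos 90°) = (1.0000, 0.0000).
Slope in that direction = a·(1.0000) + b·(0.0000) = 0.68493.
Apparent dip = arctan|0.68493| = 34.4° (true dip is 37.0°, so apparent ≤ true as expected).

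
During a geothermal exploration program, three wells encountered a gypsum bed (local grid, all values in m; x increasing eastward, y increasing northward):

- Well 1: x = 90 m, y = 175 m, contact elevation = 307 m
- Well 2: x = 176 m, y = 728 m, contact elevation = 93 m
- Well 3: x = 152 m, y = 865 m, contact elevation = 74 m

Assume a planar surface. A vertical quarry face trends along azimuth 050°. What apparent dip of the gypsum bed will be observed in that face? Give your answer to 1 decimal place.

Let the plane be z = a·x + b·y + c.
Well 2−Well 1: 86a + 553b = −214;  Well 3−Well 1: 62a + 690b = −233.
Solving gives a = −0.75082, b = −0.27022.
Unit vector along 050° is (sin 50°, cos 50°) = (0.7660, 0.6428).
Slope in that direction = a·(0.7660) + b·(0.6428) = −0.74885.
Apparent dip = arctan|0.74885| = 36.8° (true dip is 38.6°, so apparent ≤ true as expected).

36.8°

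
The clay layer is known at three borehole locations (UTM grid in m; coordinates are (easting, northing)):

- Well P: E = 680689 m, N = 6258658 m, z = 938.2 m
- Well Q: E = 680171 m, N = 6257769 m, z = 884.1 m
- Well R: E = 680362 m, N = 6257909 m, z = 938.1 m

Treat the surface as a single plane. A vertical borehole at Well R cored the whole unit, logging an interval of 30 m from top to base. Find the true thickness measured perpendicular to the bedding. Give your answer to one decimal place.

Let the plane be z = a·E + b·N + c.
Well Q−Well P: −518a − 889b = −54.1;  Well R−Well P: −327a − 749b = −0.1.
Solving gives a = 0.41563, b = −0.18132.
|∇z| = √(a²+b²) = 0.45346, so dip δ = arctan(0.45346) = 24.39°.
True thickness = vertical thickness × cos δ = 30 × cos 24.39° = 27.3 m.

27.3 m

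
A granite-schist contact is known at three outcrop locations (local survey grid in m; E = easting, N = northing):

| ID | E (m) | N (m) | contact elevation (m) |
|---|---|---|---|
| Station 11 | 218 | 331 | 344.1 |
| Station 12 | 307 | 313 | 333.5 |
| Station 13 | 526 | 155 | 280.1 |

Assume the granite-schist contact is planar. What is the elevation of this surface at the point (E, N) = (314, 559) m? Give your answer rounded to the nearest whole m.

Two edge vectors: Station 11→Station 12 = (89, -18, -10.6), Station 11→Station 13 = (308, -176, -64).
Normal n = (Station 11→Station 12) × (Station 11→Station 13) = (-713.6, 2431.2, -10120).
So ∂z/∂E = −n_x/n_z = −0.07051 and ∂z/∂N = −n_y/n_z = 0.24024.
Intercept c from Station 11: 344.1 + 15.37 − 79.52 = 279.95.
At (314, 559): z = −22.1 + 134.3 + 279.95 = 392.1 m.

392 m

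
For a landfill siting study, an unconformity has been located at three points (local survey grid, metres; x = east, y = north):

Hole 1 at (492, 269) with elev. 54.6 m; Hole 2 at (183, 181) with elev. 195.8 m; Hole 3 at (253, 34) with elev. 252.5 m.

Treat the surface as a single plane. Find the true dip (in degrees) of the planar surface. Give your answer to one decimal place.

31.5°

Let the plane be z = a·x + b·y + c.
Hole 2−Hole 1: −309a − 88b = 141.2;  Hole 3−Hole 1: −239a − 235b = 197.9.
Solving gives a = −0.30566, b = −0.53127.
Gradient magnitude |∇z| = √(a² + b²) = √(0.09343 + 0.28224) = 0.61292.
True dip = arctan(0.61292) = 31.5°, dipping toward NNE (azimuth ≈ 030°).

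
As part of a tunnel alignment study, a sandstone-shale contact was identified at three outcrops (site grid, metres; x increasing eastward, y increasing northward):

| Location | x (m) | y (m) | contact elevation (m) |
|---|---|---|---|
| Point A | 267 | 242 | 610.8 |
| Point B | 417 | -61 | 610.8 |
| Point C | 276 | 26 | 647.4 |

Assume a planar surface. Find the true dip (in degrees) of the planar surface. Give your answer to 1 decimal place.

Let the plane be z = a·x + b·y + c.
Point B−Point A: 150a − 303b = 0;  Point C−Point A: 9a − 216b = 36.6.
Solving gives a = −0.37373, b = −0.18502.
Gradient magnitude |∇z| = √(a² + b²) = √(0.13968 + 0.03423) = 0.41702.
True dip = arctan(0.41702) = 22.6°, dipping toward ENE (azimuth ≈ 064°).

22.6°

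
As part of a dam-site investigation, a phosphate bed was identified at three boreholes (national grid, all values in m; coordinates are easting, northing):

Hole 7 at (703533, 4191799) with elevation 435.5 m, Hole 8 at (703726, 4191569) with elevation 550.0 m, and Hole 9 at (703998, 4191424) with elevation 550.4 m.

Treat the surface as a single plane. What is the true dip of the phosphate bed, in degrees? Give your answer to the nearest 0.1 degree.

45.5°

Let the plane be z = a·easting + b·northing + c.
Hole 8−Hole 7: 193a − 230b = 114.5;  Hole 9−Hole 7: 465a − 375b = 114.9.
Solving gives a = −0.47753, b = −0.89853.
Gradient magnitude |∇z| = √(a² + b²) = √(0.22803 + 0.80736) = 1.01754.
True dip = arctan(1.01754) = 45.5°, dipping toward NNE (azimuth ≈ 028°).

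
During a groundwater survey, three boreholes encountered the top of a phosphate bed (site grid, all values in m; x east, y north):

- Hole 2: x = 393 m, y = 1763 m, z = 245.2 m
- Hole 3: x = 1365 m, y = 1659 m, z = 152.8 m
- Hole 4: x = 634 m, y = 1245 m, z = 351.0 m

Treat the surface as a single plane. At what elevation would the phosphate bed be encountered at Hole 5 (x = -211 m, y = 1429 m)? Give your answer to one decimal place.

406.9 m

Let the plane be z = a·x + b·y + c.
Hole 3−Hole 2: 972a − 104b = −92.4;  Hole 4−Hole 2: 241a − 518b = 105.8.
Solving gives a = −0.123040, b = −0.261492.
Then c = 245.2 − a·393 − b·1763 = 754.56.
At (-211, 1429): z = 26.0 − 373.7 + 754.56 = 406.9 m.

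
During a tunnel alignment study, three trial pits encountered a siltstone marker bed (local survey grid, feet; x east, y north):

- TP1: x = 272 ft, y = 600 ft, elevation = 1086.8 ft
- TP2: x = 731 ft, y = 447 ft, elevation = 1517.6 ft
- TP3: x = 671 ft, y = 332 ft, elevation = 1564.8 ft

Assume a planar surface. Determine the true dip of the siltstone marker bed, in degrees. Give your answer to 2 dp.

45.76°

Let the plane be z = a·x + b·y + c.
TP2−TP1: 459a − 153b = 430.8;  TP3−TP1: 399a − 268b = 478.
Solving gives a = 0.68297, b = −0.76677.
Gradient magnitude |∇z| = √(a² + b²) = √(0.46645 + 0.58793) = 1.02683.
True dip = arctan(1.02683) = 45.76°, dipping toward NW (azimuth ≈ 318°).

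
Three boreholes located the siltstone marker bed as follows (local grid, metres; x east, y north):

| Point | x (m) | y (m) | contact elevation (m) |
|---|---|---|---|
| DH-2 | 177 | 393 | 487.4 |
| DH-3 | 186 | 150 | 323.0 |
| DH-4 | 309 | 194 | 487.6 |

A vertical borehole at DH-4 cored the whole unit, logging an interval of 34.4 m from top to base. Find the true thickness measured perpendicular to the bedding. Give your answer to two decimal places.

21.00 m

Let the plane be z = a·x + b·y + c.
DH-3−DH-2: 9a − 243b = −164.4;  DH-4−DH-2: 132a − 199b = 0.2.
Solving gives a = 1.08186, b = 0.71661.
|∇z| = √(a²+b²) = 1.29767, so dip δ = arctan(1.29767) = 52.38°.
True thickness = vertical thickness × cos δ = 34.4 × cos 52.38° = 21.00 m.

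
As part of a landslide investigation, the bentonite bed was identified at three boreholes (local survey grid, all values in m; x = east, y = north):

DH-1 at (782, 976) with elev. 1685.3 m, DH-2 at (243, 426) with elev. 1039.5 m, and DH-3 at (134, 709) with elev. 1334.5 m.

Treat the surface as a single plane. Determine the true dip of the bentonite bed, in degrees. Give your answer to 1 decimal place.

Two edge vectors: DH-1→DH-2 = (-539, -550, -645.8), DH-1→DH-3 = (-648, -267, -350.8).
Normal n = (DH-1→DH-2) × (DH-1→DH-3) = (20511.4, 229397.2, -212487).
So ∂z/∂x = −n_x/n_z = 0.09653 and ∂z/∂y = −n_y/n_z = 1.07958.
Gradient magnitude |∇z| = √(a² + b²) = √(0.00932 + 1.16550) = 1.08389.
True dip = arctan(1.08389) = 47.3°, dipping toward S (azimuth ≈ 185°).

47.3°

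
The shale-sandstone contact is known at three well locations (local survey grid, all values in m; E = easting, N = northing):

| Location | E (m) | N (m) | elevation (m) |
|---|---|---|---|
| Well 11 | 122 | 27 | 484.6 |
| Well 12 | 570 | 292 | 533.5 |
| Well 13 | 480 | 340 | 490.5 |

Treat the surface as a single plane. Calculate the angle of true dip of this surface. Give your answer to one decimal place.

Let the plane be z = a·E + b·N + c.
Well 12−Well 11: 448a + 265b = 48.9;  Well 13−Well 11: 358a + 313b = 5.9.
Solving gives a = 0.30300, b = −0.32771.
Gradient magnitude |∇z| = √(a² + b²) = √(0.09181 + 0.10739) = 0.44632.
True dip = arctan(0.44632) = 24.1°, dipping toward NW (azimuth ≈ 317°).

24.1°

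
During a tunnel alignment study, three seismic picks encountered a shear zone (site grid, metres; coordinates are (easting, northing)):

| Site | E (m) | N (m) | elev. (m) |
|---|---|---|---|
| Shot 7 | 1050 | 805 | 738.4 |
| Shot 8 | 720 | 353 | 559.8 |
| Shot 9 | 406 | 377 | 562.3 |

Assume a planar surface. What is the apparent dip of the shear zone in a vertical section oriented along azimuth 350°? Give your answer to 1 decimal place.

Two edge vectors: Shot 7→Shot 8 = (-330, -452, -178.6), Shot 7→Shot 9 = (-644, -428, -176.1).
Normal n = (Shot 7→Shot 8) × (Shot 7→Shot 9) = (3156.4, 56905.4, -149848).
So ∂z/∂E = −n_x/n_z = 0.02106 and ∂z/∂N = −n_y/n_z = 0.37975.
Unit vector along 350° is (sin 350°, cos 350°) = (-0.1736, 0.9848).
Slope in that direction = a·(-0.1736) + b·(0.9848) = 0.37033.
Apparent dip = arctan|0.37033| = 20.3° (true dip is 20.8°, so apparent ≤ true as expected).

20.3°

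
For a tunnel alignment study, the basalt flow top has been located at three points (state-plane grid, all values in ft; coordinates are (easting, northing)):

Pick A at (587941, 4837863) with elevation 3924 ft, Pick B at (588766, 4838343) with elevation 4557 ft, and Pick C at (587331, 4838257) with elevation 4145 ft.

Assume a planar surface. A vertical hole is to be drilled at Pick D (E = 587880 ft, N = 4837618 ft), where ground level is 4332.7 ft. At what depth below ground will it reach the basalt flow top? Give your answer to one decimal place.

Let the plane be z = a·E + b·N + c.
Pick B−Pick A: 825a + 480b = 633;  Pick C−Pick A: −610a + 394b = 221.
Solving gives a = 0.231968924, b = 0.920053411.
Then c = 3924 − a·587941 − b·4837863 = −4583552.40.
At (587880, 4837618): z_contact = 136369.89 + 4450866.94 − 4583552.40 = 3684.44 ft.
Depth below ground = 4332.7 − 3684.44 = 648.3 ft.

648.3 ft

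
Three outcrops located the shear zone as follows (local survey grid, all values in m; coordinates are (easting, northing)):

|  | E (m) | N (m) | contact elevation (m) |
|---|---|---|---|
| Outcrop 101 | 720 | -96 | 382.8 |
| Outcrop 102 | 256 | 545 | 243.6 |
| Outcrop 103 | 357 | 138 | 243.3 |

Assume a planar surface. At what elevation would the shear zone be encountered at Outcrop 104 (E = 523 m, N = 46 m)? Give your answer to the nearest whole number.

Two edge vectors: Outcrop 101→Outcrop 102 = (-464, 641, -139.2), Outcrop 101→Outcrop 103 = (-363, 234, -139.5).
Normal n = (Outcrop 101→Outcrop 102) × (Outcrop 101→Outcrop 103) = (-56846.7, -14198.4, 124107).
So ∂z/∂E = −n_x/n_z = 0.45805 and ∂z/∂N = −n_y/n_z = 0.11440.
Intercept c from Outcrop 101: 382.8 − 329.79 + 10.98 = 63.99.
At (523, 46): z = 239.6 + 5.3 + 63.99 = 308.8 m.

309 m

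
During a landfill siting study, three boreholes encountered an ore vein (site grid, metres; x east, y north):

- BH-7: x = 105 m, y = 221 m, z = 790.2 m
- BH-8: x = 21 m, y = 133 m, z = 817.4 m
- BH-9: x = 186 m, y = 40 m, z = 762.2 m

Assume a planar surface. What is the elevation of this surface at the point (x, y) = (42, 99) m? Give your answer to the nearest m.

810 m

Let the plane be z = a·x + b·y + c.
BH-8−BH-7: −84a − 88b = 27.2;  BH-9−BH-7: 81a − 181b = −28.
Solving gives a = −0.33079, b = 0.00666.
Then c = 790.2 − a·105 − b·221 = 823.46.
At (42, 99): z = −13.9 + 0.7 + 823.46 = 810.2 m.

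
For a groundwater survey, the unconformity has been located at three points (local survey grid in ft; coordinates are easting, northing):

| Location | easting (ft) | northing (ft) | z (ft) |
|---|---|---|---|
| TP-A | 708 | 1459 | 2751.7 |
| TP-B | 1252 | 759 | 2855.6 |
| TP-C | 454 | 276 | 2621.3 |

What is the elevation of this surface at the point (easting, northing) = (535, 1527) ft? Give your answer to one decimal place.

2710.3 ft

Two edge vectors: TP-A→TP-B = (544, -700, 103.9), TP-A→TP-C = (-254, -1183, -130.4).
Normal n = (TP-A→TP-B) × (TP-A→TP-C) = (214193.7, 44547, -821352).
So ∂z/∂easting = −n_x/n_z = 0.260782 and ∂z/∂northing = −n_y/n_z = 0.054236.
Intercept c from TP-A: 2751.7 − 184.63 − 79.13 = 2487.94.
At (535, 1527): z = 139.5 + 82.8 + 2487.94 = 2710.3 ft.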